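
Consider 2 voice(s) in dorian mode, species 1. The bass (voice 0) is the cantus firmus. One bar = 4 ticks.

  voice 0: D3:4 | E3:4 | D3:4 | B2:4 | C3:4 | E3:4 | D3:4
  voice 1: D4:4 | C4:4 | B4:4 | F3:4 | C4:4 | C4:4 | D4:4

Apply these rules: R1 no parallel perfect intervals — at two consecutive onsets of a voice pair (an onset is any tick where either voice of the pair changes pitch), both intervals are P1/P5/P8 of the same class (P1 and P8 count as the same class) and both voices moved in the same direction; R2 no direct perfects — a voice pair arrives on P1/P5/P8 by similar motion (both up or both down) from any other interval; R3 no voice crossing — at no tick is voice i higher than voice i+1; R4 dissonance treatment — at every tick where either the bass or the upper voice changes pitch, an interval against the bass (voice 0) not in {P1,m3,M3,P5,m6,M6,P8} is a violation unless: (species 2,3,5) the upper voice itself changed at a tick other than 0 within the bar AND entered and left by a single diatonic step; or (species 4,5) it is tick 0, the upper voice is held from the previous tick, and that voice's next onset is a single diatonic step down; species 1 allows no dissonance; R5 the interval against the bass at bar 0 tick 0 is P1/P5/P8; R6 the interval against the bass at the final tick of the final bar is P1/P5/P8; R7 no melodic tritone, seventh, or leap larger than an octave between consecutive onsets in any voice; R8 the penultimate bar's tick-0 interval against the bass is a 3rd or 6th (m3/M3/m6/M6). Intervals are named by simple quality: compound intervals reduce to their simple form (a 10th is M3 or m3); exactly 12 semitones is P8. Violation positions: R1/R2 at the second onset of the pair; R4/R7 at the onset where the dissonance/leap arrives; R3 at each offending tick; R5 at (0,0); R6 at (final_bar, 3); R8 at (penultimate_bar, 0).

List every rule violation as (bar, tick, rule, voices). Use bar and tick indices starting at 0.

bar 0: v0=D3 v1=D4 downbeat P8
bar 1: v0=E3 v1=C4 downbeat m6
bar 2: v0=D3 v1=B4 downbeat M6
bar 3: v0=B2 v1=F3 downbeat TT
bar 4: v0=C3 v1=C4 downbeat P8
bar 5: v0=E3 v1=C4 downbeat m6
bar 6: v0=D3 v1=D4 downbeat P8
  -> R7 @ bar 2 tick 0 v(1,): C4->B4 leap 11st
  -> R4 @ bar 3 tick 0 v(0, 1): B2/F3 TT untreated
  -> R7 @ bar 3 tick 0 v(1,): B4->F3 leap 18st
  -> R2 @ bar 4 tick 0 v(0, 1): B2/F3 TT -> C3/C4 P8 similar

(2, 0, R7, (1,))
(3, 0, R4, (0, 1))
(3, 0, R7, (1,))
(4, 0, R2, (0, 1))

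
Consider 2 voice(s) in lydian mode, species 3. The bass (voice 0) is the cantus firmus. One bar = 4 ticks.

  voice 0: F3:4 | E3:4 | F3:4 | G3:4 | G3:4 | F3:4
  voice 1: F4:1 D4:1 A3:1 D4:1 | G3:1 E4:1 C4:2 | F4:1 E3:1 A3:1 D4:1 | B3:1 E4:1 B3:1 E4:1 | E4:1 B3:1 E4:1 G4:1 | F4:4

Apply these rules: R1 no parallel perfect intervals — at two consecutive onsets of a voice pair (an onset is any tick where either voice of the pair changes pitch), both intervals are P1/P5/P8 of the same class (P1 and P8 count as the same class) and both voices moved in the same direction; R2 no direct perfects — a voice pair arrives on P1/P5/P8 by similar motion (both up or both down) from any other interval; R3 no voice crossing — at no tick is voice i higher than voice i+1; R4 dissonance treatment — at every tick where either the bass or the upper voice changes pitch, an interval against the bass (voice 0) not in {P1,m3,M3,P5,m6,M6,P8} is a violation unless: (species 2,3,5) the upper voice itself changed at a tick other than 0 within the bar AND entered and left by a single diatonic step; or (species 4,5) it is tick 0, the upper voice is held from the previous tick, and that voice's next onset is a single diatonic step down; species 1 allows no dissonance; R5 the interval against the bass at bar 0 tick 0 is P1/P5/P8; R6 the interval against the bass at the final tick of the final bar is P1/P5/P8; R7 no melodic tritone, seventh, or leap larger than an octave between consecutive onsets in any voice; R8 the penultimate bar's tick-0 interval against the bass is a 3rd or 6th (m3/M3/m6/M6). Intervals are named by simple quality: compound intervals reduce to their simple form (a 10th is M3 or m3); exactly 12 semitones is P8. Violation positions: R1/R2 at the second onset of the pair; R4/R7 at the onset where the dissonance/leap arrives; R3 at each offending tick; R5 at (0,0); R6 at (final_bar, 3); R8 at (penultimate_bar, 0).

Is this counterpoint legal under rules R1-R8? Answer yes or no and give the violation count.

No (5 violations)

bar 0: v0=F3 v1=F4 (P8)
bar 1: v0=E3 v1=G3 (m3)
bar 2: v0=F3 v1=F4 (P8)
bar 3: v0=G3 v1=B3 (M3)
bar 4: v0=G3 v1=E4 (M6)
bar 5: v0=F3 v1=F4 (P8)
  R2 @ bar2.0: E3/C4 m6 -> F3/F4 P8 similar
  R3 @ bar2.1: F3 above E3
  R4 @ bar2.1: F3/E3 m2 untreated
  R7 @ bar2.1: F4->E3 leap 13st
  R1 @ bar5.0: G3/G4 P8 -> F3/F4 P8 similar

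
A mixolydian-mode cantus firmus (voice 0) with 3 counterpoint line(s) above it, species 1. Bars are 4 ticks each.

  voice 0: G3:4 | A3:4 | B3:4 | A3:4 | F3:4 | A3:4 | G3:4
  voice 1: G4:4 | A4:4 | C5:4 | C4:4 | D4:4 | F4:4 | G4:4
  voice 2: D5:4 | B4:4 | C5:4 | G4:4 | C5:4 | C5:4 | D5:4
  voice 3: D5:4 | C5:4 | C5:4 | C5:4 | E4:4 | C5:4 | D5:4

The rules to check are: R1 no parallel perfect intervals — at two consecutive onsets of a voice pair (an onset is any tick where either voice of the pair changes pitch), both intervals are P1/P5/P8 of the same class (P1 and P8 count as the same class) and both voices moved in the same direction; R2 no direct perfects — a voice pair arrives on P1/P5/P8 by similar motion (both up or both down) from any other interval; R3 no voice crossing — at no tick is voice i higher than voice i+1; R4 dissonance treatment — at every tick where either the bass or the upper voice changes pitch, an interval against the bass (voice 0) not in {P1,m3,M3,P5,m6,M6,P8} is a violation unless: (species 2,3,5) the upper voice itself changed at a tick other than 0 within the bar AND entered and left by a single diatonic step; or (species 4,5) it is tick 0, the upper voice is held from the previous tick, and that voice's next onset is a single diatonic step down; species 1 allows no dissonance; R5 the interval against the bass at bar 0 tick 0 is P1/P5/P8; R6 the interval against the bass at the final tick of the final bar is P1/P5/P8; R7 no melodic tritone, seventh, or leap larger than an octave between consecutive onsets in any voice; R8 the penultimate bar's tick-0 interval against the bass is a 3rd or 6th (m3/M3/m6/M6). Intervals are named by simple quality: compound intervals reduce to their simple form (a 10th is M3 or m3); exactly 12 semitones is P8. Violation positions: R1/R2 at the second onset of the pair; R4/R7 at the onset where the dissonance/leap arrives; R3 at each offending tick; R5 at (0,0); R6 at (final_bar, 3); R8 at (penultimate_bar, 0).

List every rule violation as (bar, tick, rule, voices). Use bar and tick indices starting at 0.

(1, 0, R1, (0, 1))
(1, 0, R4, (0, 2))
(2, 0, R2, (1, 2))
(2, 0, R4, (0, 1))
(2, 0, R4, (0, 2))
(2, 0, R4, (0, 3))
(3, 0, R2, (1, 2))
(3, 0, R4, (0, 2))
(4, 0, R3, (2, 3))
(4, 0, R4, (0, 3))
(4, 1, R3, (2, 3))
(4, 2, R3, (2, 3))
(4, 3, R3, (2, 3))
(5, 0, R2, (1, 3))
(6, 0, R1, (1, 2))
(6, 0, R1, (1, 3))
(6, 0, R1, (2, 3))

bar 0: v0=G3 v1=G4 v2=D5 v3=D5 downbeat P5
bar 1: v0=A3 v1=A4 v2=B4 v3=C5 downbeat m3
bar 2: v0=B3 v1=C5 v2=C5 v3=C5 downbeat m2
bar 3: v0=A3 v1=C4 v2=G4 v3=C5 downbeat m3
bar 4: v0=F3 v1=D4 v2=C5 v3=E4 downbeat M7
bar 5: v0=A3 v1=F4 v2=C5 v3=C5 downbeat m3
bar 6: v0=G3 v1=G4 v2=D5 v3=D5 downbeat P5
  -> R1 @ bar 1 tick 0 v(0, 1): G3/G4 P8 -> A3/A4 P8 similar
  -> R4 @ bar 1 tick 0 v(0, 2): A3/B4 M2 untreated
  -> R2 @ bar 2 tick 0 v(1, 2): A4/B4 M2 -> C5/C5 P1 similar
  -> R4 @ bar 2 tick 0 v(0, 1): B3/C5 m2 untreated
  -> R4 @ bar 2 tick 0 v(0, 2): B3/C5 m2 untreated
  -> R4 @ bar 2 tick 0 v(0, 3): B3/C5 m2 untreated
  -> R2 @ bar 3 tick 0 v(1, 2): C5/C5 P1 -> C4/G4 P5 similar
  -> R4 @ bar 3 tick 0 v(0, 2): A3/G4 m7 untreated
  -> R3 @ bar 4 tick 0 v(2, 3): C5 above E4
  -> R4 @ bar 4 tick 0 v(0, 3): F3/E4 M7 untreated
  -> R3 @ bar 4 tick 1 v(2, 3): C5 above E4
  -> R3 @ bar 4 tick 2 v(2, 3): C5 above E4
  -> R3 @ bar 4 tick 3 v(2, 3): C5 above E4
  -> R2 @ bar 5 tick 0 v(1, 3): D4/E4 M2 -> F4/C5 P5 similar
  -> R1 @ bar 6 tick 0 v(1, 2): F4/C5 P5 -> G4/D5 P5 similar
  -> R1 @ bar 6 tick 0 v(1, 3): F4/C5 P5 -> G4/D5 P5 similar
  -> R1 @ bar 6 tick 0 v(2, 3): C5/C5 P1 -> D5/D5 P1 similar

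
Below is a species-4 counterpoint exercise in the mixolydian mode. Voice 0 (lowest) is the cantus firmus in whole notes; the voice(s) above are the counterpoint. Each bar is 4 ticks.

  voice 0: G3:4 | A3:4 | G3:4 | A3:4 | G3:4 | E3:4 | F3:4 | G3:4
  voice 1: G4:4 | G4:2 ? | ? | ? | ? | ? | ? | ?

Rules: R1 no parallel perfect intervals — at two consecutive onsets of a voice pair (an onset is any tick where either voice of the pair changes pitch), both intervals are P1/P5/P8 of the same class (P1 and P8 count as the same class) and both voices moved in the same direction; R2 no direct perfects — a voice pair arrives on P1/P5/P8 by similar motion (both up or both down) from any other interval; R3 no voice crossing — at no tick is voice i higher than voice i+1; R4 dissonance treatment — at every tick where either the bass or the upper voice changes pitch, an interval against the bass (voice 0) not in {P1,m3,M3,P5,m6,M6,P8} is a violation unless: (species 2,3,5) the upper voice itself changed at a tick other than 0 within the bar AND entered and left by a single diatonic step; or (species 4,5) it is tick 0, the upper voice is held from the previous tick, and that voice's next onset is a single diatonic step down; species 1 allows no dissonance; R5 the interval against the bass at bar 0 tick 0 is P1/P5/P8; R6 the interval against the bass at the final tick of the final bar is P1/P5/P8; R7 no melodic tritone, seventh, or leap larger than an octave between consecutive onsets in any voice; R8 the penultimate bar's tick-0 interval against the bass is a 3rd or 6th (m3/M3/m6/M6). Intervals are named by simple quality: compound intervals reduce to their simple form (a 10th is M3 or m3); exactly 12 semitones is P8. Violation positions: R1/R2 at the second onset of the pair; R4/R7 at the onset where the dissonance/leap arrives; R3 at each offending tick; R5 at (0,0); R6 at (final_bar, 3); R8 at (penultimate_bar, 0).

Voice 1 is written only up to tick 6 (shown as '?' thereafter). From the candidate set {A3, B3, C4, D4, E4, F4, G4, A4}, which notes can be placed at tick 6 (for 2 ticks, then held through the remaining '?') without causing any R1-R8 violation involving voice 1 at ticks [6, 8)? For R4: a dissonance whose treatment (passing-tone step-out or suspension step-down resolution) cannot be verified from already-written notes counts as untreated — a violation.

A3: violates R7
B3: violates R4
C4: legal
D4: violates R4
E4: legal
F4: legal
G4: legal
A4: legal

{A4, C4, E4, F4, G4}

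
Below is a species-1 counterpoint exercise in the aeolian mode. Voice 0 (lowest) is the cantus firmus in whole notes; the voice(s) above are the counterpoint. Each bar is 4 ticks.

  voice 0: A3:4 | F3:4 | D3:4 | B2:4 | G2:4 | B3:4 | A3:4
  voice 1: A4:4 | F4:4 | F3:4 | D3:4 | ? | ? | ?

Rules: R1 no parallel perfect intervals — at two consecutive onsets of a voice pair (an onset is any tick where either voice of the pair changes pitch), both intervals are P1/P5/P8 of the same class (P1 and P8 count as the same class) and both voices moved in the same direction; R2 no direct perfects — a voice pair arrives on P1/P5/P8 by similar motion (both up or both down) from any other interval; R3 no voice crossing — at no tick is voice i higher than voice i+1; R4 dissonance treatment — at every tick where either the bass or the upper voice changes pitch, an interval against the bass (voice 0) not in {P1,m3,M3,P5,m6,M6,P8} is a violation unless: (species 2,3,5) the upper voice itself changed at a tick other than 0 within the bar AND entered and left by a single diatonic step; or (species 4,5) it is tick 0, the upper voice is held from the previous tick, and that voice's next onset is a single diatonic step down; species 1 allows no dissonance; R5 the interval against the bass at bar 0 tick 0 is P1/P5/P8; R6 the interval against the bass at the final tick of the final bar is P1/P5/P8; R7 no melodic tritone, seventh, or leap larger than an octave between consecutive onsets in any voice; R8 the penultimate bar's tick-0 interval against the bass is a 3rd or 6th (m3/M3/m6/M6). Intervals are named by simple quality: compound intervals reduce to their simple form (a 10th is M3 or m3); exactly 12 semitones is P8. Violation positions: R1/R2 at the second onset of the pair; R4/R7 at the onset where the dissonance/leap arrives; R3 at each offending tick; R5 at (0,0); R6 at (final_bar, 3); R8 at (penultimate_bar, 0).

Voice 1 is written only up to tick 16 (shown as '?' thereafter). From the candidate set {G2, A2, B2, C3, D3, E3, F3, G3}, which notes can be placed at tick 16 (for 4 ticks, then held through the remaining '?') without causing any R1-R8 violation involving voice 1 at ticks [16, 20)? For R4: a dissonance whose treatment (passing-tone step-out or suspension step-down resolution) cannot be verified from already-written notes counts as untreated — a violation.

{B2, D3, E3, G3}

G2: violates R2
A2: violates R4
B2: legal
C3: violates R4
D3: legal
E3: legal
F3: violates R4
G3: legal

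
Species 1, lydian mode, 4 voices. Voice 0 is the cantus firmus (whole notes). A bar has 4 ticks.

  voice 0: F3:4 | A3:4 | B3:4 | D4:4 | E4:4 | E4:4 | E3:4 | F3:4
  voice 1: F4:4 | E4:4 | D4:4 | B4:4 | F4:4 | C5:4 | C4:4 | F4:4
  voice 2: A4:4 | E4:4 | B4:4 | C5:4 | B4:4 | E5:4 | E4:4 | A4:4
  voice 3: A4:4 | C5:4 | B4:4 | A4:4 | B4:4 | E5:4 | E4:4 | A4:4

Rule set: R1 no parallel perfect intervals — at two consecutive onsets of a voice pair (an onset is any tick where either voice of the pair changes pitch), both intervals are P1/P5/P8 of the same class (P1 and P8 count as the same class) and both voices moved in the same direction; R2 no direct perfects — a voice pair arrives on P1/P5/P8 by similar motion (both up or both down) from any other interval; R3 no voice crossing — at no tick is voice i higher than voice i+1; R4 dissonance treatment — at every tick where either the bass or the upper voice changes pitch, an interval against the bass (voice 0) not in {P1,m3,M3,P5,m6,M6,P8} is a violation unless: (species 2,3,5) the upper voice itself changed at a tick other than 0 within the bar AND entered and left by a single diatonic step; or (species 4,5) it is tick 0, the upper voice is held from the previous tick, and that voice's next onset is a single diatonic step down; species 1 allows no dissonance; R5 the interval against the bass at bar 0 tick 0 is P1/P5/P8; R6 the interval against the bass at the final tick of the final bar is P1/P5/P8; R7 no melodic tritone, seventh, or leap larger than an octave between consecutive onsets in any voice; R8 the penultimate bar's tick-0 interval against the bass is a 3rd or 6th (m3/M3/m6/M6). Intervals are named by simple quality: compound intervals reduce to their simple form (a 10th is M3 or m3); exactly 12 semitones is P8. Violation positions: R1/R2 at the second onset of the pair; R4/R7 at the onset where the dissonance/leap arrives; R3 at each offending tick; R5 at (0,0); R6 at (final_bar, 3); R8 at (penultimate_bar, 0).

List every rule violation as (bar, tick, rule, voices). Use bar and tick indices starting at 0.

(0, 0, R5, (0, 2))
(0, 0, R5, (0, 3))
(1, 0, R2, (1, 2))
(2, 0, R2, (0, 2))
(3, 0, R3, (2, 3))
(3, 0, R4, (0, 2))
(3, 1, R3, (2, 3))
(3, 2, R3, (2, 3))
(3, 3, R3, (2, 3))
(4, 0, R1, (0, 3))
(4, 0, R4, (0, 1))
(4, 0, R7, (1,))
(5, 0, R1, (2, 3))
(6, 0, R1, (0, 2))
(6, 0, R1, (0, 3))
(6, 0, R1, (2, 3))
(6, 0, R8, (0, 2))
(6, 0, R8, (0, 3))
(7, 0, R1, (2, 3))
(7, 0, R2, (0, 1))
(7, 3, R6, (0, 2))
(7, 3, R6, (0, 3))

bar 0: v0=F3 v1=F4 v2=A4 v3=A4 downbeat M3
bar 1: v0=A3 v1=E4 v2=E4 v3=C5 downbeat m3
bar 2: v0=B3 v1=D4 v2=B4 v3=B4 downbeat P8
bar 3: v0=D4 v1=B4 v2=C5 v3=A4 downbeat P5
bar 4: v0=E4 v1=F4 v2=B4 v3=B4 downbeat P5
bar 5: v0=E4 v1=C5 v2=E5 v3=E5 downbeat P8
bar 6: v0=E3 v1=C4 v2=E4 v3=E4 downbeat P8
bar 7: v0=F3 v1=F4 v2=A4 v3=A4 downbeat M3
  -> R5 @ bar 0 tick 0 v(0, 2): opens on M3
  -> R5 @ bar 0 tick 0 v(0, 3): opens on M3
  -> R2 @ bar 1 tick 0 v(1, 2): F4/A4 M3 -> E4/E4 P1 similar
  -> R2 @ bar 2 tick 0 v(0, 2): A3/E4 P5 -> B3/B4 P8 similar
  -> R3 @ bar 3 tick 0 v(2, 3): C5 above A4
  -> R4 @ bar 3 tick 0 v(0, 2): D4/C5 m7 untreated
  -> R3 @ bar 3 tick 1 v(2, 3): C5 above A4
  -> R3 @ bar 3 tick 2 v(2, 3): C5 above A4
  -> R3 @ bar 3 tick 3 v(2, 3): C5 above A4
  -> R1 @ bar 4 tick 0 v(0, 3): D4/A4 P5 -> E4/B4 P5 similar
  -> R4 @ bar 4 tick 0 v(0, 1): E4/F4 m2 untreated
  -> R7 @ bar 4 tick 0 v(1,): B4->F4 leap 6st
  -> R1 @ bar 5 tick 0 v(2, 3): B4/B4 P1 -> E5/E5 P1 similar
  -> R1 @ bar 6 tick 0 v(0, 2): E4/E5 P8 -> E3/E4 P8 similar
  -> R1 @ bar 6 tick 0 v(0, 3): E4/E5 P8 -> E3/E4 P8 similar
  -> R1 @ bar 6 tick 0 v(2, 3): E5/E5 P1 -> E4/E4 P1 similar
  -> R8 @ bar 6 tick 0 v(0, 2): penult P8 not 3rd/6th
  -> R8 @ bar 6 tick 0 v(0, 3): penult P8 not 3rd/6th
  -> R1 @ bar 7 tick 0 v(2, 3): E4/E4 P1 -> A4/A4 P1 similar
  -> R2 @ bar 7 tick 0 v(0, 1): E3/C4 m6 -> F3/F4 P8 similar
  -> R6 @ bar 7 tick 3 v(0, 2): closes on M3
  -> R6 @ bar 7 tick 3 v(0, 3): closes on M3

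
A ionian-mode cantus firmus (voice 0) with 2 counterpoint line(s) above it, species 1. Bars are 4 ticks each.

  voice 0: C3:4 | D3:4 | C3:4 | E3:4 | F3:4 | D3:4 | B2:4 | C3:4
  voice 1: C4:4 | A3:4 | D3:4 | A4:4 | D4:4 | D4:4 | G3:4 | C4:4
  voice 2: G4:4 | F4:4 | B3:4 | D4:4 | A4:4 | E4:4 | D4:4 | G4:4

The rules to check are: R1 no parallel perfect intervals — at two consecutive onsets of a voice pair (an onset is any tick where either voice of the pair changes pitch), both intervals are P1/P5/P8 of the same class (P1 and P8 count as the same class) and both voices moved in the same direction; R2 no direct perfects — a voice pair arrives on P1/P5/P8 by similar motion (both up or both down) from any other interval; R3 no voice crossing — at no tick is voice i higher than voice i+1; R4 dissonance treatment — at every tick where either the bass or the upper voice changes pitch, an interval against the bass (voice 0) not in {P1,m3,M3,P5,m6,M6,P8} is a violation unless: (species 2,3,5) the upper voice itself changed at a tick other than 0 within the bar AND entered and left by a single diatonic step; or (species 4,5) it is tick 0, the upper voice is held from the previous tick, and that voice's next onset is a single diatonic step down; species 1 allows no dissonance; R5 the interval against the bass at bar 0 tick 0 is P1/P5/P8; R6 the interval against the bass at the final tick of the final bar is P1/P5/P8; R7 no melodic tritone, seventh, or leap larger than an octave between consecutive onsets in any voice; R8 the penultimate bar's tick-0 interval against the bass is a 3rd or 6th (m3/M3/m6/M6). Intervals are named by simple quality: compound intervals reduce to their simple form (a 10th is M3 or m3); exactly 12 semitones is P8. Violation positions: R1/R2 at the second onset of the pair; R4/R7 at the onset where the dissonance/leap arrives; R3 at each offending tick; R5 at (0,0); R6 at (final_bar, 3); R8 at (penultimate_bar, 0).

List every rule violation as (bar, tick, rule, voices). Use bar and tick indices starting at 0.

(2, 0, R4, (0, 1))
(2, 0, R4, (0, 2))
(2, 0, R7, (2,))
(3, 0, R2, (1, 2))
(3, 0, R3, (1, 2))
(3, 0, R4, (0, 1))
(3, 0, R4, (0, 2))
(3, 0, R7, (1,))
(3, 1, R3, (1, 2))
(3, 2, R3, (1, 2))
(3, 3, R3, (1, 2))
(5, 0, R4, (0, 2))
(6, 0, R2, (1, 2))
(7, 0, R1, (1, 2))
(7, 0, R2, (0, 1))
(7, 0, R2, (0, 2))

bar 0: v0=C3 v1=C4 v2=G4 downbeat P5
bar 1: v0=D3 v1=A3 v2=F4 downbeat m3
bar 2: v0=C3 v1=D3 v2=B3 downbeat M7
bar 3: v0=E3 v1=A4 v2=D4 downbeat m7
bar 4: v0=F3 v1=D4 v2=A4 downbeat M3
bar 5: v0=D3 v1=D4 v2=E4 downbeat M2
bar 6: v0=B2 v1=G3 v2=D4 downbeat m3
bar 7: v0=C3 v1=C4 v2=G4 downbeat P5
  -> R4 @ bar 2 tick 0 v(0, 1): C3/D3 M2 untreated
  -> R4 @ bar 2 tick 0 v(0, 2): C3/B3 M7 untreated
  -> R7 @ bar 2 tick 0 v(2,): F4->B3 leap 6st
  -> R2 @ bar 3 tick 0 v(1, 2): D3/B3 M6 -> A4/D4 P5 similar
  -> R3 @ bar 3 tick 0 v(1, 2): A4 above D4
  -> R4 @ bar 3 tick 0 v(0, 1): E3/A4 P4 untreated
  -> R4 @ bar 3 tick 0 v(0, 2): E3/D4 m7 untreated
  -> R7 @ bar 3 tick 0 v(1,): D3->A4 leap 19st
  -> R3 @ bar 3 tick 1 v(1, 2): A4 above D4
  -> R3 @ bar 3 tick 2 v(1, 2): A4 above D4
  -> R3 @ bar 3 tick 3 v(1, 2): A4 above D4
  -> R4 @ bar 5 tick 0 v(0, 2): D3/E4 M2 untreated
  -> R2 @ bar 6 tick 0 v(1, 2): D4/E4 M2 -> G3/D4 P5 similar
  -> R1 @ bar 7 tick 0 v(1, 2): G3/D4 P5 -> C4/G4 P5 similar
  -> R2 @ bar 7 tick 0 v(0, 1): B2/G3 m6 -> C3/C4 P8 similar
  -> R2 @ bar 7 tick 0 v(0, 2): B2/D4 m3 -> C3/G4 P5 similar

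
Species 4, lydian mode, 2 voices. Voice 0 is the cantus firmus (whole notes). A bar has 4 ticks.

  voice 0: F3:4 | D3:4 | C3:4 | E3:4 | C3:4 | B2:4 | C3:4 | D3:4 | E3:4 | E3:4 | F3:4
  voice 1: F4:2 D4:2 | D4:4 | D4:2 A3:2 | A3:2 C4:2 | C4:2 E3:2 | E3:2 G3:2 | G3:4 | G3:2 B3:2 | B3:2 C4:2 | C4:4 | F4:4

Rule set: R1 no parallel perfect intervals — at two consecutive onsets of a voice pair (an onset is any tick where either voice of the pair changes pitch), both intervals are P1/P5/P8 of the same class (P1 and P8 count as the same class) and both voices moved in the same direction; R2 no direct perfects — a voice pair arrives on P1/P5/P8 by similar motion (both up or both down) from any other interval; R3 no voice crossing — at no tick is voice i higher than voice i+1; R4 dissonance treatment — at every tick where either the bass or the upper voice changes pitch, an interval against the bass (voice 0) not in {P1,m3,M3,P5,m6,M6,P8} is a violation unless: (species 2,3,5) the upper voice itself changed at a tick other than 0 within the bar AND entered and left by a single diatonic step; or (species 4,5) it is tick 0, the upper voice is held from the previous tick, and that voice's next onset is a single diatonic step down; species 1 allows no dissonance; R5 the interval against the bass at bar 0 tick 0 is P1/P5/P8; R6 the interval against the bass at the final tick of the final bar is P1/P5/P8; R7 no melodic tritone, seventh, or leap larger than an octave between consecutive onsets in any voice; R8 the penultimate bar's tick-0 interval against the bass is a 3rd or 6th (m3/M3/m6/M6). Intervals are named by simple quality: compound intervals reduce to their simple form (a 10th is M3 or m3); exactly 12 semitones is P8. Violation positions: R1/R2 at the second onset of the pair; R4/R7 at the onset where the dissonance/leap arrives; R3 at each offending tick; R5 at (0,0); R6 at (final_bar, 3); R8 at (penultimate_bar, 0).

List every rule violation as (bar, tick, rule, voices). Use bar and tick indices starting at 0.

(2, 0, R4, (0, 1))
(3, 0, R4, (0, 1))
(5, 0, R4, (0, 1))
(7, 0, R4, (0, 1))
(10, 0, R2, (0, 1))

bar 0: v0=F3 v1=F4 downbeat P8
bar 1: v0=D3 v1=D4 downbeat P8
bar 2: v0=C3 v1=D4 downbeat M2
bar 3: v0=E3 v1=A3 downbeat P4
bar 4: v0=C3 v1=C4 downbeat P8
bar 5: v0=B2 v1=E3 downbeat P4
bar 6: v0=C3 v1=G3 downbeat P5
bar 7: v0=D3 v1=G3 downbeat P4
bar 8: v0=E3 v1=B3 downbeat P5
bar 9: v0=E3 v1=C4 downbeat m6
bar 10: v0=F3 v1=F4 downbeat P8
  -> R4 @ bar 2 tick 0 v(0, 1): C3/D4 M2 untreated
  -> R4 @ bar 3 tick 0 v(0, 1): E3/A3 P4 untreated
  -> R4 @ bar 5 tick 0 v(0, 1): B2/E3 P4 untreated
  -> R4 @ bar 7 tick 0 v(0, 1): D3/G3 P4 untreated
  -> R2 @ bar 10 tick 0 v(0, 1): E3/C4 m6 -> F3/F4 P8 similar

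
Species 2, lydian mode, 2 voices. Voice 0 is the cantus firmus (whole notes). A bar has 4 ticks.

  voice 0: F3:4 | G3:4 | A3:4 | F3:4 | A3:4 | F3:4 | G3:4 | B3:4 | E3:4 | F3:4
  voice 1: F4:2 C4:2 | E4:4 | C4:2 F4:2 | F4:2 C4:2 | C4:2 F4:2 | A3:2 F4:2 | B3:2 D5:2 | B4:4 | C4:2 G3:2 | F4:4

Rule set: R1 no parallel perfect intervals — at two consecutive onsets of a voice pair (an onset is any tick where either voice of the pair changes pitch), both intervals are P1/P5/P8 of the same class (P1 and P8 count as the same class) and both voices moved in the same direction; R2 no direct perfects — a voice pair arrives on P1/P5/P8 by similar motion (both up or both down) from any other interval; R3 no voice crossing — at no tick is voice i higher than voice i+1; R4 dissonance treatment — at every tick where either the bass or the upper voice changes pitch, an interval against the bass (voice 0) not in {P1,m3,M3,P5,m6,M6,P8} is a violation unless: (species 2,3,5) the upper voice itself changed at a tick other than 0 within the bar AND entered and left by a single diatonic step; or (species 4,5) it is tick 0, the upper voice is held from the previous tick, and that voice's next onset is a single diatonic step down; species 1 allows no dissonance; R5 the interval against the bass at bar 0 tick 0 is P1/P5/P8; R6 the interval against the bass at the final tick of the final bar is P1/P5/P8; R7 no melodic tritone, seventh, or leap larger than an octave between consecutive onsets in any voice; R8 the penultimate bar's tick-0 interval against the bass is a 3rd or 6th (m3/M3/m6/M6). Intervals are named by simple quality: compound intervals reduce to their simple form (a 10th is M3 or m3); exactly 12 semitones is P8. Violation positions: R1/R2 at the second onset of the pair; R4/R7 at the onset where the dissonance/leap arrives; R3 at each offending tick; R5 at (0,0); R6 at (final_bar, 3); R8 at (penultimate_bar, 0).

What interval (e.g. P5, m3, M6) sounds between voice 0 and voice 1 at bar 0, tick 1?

P8

voice 0=F3 voice 1=F4 -> P8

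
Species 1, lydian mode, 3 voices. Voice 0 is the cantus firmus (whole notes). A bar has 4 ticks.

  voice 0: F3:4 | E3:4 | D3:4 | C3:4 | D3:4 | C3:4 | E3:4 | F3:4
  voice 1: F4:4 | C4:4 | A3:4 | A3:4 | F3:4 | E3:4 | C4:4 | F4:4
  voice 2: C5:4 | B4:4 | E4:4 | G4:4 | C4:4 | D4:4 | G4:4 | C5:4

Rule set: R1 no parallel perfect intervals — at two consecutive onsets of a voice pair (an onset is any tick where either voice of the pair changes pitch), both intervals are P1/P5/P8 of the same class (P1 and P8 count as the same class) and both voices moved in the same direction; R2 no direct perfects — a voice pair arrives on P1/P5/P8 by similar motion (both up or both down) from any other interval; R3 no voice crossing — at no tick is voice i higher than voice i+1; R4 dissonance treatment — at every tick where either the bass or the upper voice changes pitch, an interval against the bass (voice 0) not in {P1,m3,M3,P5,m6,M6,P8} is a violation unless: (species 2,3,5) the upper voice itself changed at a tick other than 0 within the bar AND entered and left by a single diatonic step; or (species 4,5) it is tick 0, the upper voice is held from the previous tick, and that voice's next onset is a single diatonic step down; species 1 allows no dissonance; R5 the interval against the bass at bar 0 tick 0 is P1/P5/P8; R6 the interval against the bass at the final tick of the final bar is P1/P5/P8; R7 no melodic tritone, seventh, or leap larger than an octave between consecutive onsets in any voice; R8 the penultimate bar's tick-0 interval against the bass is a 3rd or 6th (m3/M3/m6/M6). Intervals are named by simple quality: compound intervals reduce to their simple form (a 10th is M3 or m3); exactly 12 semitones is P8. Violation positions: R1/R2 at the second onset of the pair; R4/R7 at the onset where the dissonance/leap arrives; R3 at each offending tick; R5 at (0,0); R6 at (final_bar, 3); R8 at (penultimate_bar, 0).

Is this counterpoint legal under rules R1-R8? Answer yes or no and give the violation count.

bar 0: v0=F3 v1=F4 v2=C5 (P5)
bar 1: v0=E3 v1=C4 v2=B4 (P5)
bar 2: v0=D3 v1=A3 v2=E4 (M2)
bar 3: v0=C3 v1=A3 v2=G4 (P5)
bar 4: v0=D3 v1=F3 v2=C4 (m7)
bar 5: v0=C3 v1=E3 v2=D4 (M2)
bar 6: v0=E3 v1=C4 v2=G4 (m3)
bar 7: v0=F3 v1=F4 v2=C5 (P5)
  R1 @ bar1.0: F3/C5 P5 -> E3/B4 P5 similar
  R2 @ bar2.0: E3/C4 m6 -> D3/A3 P5 similar
  R2 @ bar2.0: C4/B4 M7 -> A3/E4 P5 similar
  R4 @ bar2.0: D3/E4 M2 untreated
  R2 @ bar4.0: A3/G4 m7 -> F3/C4 P5 similar
  R4 @ bar4.0: D3/C4 m7 untreated
  R4 @ bar5.0: C3/D4 M2 untreated
  R2 @ bar6.0: E3/D4 m7 -> C4/G4 P5 similar
  R1 @ bar7.0: C4/G4 P5 -> F4/C5 P5 similar
  R2 @ bar7.0: E3/C4 m6 -> F3/F4 P8 similar
  R2 @ bar7.0: E3/G4 m3 -> F3/C5 P5 similar

No (11 violations)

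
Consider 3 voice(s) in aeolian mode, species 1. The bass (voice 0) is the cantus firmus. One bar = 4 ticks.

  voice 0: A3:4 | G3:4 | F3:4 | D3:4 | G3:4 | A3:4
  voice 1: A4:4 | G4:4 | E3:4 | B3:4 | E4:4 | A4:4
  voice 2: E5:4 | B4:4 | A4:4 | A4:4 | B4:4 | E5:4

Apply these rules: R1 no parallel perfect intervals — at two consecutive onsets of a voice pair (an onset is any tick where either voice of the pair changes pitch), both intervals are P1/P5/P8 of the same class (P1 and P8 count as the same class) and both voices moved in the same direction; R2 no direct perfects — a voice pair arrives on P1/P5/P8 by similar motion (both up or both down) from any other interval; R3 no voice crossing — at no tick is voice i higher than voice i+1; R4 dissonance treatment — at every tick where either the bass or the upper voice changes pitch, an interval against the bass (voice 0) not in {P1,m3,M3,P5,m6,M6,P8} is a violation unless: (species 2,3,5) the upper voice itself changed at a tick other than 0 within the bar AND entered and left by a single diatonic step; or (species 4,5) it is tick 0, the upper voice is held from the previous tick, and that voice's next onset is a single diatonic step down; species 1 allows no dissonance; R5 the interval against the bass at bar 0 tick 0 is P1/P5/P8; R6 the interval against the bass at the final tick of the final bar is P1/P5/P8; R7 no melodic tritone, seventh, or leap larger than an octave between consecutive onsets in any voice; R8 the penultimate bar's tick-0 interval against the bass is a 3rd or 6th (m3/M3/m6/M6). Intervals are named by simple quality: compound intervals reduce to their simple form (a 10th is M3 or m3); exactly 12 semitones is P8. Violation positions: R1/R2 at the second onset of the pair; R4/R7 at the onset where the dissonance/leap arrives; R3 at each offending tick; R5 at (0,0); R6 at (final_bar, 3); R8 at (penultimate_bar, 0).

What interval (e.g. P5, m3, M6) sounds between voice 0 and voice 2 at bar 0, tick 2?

voice 0=A3 voice 2=E5 -> P5

P5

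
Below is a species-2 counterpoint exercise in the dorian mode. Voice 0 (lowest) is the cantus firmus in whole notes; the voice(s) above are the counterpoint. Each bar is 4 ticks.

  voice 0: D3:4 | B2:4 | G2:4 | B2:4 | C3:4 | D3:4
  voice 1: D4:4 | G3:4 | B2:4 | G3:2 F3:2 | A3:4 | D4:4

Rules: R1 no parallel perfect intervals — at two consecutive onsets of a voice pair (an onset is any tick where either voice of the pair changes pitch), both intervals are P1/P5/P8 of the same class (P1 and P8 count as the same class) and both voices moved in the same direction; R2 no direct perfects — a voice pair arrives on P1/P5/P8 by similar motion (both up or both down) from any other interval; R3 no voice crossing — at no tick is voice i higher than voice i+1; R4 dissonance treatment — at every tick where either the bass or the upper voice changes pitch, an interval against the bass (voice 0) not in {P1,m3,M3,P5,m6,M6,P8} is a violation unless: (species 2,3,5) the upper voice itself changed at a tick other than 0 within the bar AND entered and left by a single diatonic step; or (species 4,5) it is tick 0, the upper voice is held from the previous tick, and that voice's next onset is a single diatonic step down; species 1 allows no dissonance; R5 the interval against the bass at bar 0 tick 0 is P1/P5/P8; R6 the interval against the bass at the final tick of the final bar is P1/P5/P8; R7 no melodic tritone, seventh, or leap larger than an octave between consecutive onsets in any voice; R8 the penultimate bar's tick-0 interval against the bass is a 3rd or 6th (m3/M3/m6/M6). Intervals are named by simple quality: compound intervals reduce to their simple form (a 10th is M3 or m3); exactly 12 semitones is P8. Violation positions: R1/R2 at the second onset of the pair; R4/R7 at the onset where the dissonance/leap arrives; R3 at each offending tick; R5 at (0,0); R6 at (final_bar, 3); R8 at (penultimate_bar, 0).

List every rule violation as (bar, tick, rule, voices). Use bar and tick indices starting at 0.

(3, 2, R4, (0, 1))
(5, 0, R2, (0, 1))

bar 0: v0=D3 v1=D4 downbeat P8
bar 1: v0=B2 v1=G3 downbeat m6
bar 2: v0=G2 v1=B2 downbeat M3
bar 3: v0=B2 v1=G3 downbeat m6
bar 4: v0=C3 v1=A3 downbeat M6
bar 5: v0=D3 v1=D4 downbeat P8
  -> R4 @ bar 3 tick 2 v(0, 1): B2/F3 TT untreated
  -> R2 @ bar 5 tick 0 v(0, 1): C3/A3 M6 -> D3/D4 P8 similar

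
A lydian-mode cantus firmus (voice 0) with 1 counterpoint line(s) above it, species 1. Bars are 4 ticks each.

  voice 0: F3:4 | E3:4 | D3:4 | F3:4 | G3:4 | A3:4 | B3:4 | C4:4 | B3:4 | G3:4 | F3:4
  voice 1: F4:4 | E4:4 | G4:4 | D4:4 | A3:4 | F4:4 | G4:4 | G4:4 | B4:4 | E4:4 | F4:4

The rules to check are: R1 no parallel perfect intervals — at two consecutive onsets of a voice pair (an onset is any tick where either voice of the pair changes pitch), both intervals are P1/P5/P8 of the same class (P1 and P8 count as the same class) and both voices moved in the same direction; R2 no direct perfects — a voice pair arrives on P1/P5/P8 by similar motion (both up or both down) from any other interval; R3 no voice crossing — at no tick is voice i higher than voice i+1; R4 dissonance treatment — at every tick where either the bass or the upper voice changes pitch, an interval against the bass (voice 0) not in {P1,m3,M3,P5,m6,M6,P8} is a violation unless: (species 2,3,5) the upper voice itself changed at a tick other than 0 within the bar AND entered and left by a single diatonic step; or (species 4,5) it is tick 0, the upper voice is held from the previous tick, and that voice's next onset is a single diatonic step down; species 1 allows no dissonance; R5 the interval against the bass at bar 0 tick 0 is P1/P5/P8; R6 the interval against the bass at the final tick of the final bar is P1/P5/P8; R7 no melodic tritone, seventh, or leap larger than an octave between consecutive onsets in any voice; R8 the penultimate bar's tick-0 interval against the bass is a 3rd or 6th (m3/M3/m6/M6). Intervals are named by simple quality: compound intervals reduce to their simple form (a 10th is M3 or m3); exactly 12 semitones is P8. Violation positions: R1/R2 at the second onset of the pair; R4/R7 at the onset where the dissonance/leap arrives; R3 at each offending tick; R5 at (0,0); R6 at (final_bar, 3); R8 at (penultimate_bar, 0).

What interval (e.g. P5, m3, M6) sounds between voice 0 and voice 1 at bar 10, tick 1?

voice 0=F3 voice 1=F4 -> P8

P8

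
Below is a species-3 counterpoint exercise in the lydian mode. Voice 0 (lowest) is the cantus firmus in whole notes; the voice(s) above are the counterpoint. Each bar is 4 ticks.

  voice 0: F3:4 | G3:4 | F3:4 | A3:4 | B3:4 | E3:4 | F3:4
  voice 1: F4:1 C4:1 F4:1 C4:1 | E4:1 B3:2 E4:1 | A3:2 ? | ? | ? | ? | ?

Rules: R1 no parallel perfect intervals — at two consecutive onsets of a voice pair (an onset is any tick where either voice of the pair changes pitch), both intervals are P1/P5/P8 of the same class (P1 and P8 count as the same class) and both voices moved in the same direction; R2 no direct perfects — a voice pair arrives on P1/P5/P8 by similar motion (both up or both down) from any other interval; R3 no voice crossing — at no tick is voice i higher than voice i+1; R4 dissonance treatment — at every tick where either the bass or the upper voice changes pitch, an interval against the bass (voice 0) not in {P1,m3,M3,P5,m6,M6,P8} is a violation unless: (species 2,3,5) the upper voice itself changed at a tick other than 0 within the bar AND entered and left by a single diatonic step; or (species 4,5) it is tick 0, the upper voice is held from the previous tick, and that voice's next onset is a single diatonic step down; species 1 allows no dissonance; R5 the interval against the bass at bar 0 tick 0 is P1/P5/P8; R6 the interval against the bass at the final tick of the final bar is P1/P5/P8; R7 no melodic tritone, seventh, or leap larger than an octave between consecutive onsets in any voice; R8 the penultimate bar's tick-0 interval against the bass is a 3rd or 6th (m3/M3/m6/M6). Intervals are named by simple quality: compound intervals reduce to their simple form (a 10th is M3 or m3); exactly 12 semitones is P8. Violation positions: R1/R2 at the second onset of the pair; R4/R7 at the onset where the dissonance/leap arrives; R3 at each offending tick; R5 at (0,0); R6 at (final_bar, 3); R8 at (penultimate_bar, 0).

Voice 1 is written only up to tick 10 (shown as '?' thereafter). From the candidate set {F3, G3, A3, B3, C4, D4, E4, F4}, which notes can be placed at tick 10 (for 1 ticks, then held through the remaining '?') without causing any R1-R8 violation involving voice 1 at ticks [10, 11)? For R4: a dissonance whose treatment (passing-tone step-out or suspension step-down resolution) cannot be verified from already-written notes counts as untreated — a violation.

{A3, C4, D4, F3, F4}

F3: legal
G3: violates R4
A3: legal
B3: violates R4
C4: legal
D4: legal
E4: violates R4
F4: legal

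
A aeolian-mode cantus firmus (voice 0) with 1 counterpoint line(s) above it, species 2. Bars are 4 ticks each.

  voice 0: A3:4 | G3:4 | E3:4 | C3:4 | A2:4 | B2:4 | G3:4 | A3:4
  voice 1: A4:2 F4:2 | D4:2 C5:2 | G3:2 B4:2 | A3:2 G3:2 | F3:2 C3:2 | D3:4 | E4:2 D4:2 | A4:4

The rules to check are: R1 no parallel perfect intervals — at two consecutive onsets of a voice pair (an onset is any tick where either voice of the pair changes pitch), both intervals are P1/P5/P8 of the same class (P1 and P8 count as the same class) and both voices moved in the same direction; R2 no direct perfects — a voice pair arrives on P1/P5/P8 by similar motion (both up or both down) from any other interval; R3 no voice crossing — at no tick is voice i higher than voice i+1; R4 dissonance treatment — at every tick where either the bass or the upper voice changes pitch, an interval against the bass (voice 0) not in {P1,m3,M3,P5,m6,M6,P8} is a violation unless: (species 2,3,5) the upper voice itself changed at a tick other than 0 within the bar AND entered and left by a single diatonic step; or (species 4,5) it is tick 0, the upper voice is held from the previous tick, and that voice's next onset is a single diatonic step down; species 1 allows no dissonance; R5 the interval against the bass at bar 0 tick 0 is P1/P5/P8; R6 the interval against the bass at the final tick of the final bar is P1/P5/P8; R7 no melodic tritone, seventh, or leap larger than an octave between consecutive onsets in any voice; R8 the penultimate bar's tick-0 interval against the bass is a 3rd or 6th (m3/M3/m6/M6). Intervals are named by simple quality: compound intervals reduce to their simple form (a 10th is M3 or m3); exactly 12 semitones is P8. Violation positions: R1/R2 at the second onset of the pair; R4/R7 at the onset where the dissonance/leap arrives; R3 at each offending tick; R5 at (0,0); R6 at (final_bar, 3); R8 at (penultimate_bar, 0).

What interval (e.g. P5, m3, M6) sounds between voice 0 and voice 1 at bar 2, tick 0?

voice 0=E3 voice 1=G3 -> m3

m3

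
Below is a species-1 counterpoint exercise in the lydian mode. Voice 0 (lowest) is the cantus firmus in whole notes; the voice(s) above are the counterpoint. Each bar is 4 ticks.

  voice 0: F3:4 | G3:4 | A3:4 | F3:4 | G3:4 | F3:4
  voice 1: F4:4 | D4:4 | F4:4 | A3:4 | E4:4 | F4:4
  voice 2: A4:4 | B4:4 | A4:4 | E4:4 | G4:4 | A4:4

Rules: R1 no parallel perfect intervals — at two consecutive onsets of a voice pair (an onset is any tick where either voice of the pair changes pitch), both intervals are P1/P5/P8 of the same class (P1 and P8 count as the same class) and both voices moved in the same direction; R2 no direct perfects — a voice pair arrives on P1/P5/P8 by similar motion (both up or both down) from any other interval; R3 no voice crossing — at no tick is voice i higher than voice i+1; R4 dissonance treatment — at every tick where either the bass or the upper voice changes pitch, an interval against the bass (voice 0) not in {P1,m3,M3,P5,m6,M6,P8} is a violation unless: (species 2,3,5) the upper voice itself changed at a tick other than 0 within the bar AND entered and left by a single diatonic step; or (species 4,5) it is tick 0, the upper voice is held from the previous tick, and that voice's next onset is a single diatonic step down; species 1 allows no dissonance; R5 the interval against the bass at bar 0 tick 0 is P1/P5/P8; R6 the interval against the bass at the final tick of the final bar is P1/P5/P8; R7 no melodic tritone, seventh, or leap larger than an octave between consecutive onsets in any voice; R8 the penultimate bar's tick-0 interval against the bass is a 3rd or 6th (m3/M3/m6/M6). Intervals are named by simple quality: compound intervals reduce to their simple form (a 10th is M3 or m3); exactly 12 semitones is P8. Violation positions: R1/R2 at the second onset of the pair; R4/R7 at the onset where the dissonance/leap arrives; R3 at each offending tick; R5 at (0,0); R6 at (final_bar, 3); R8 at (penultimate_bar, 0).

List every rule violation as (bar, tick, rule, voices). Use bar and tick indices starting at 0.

(0, 0, R5, (0, 2))
(3, 0, R2, (1, 2))
(3, 0, R4, (0, 2))
(4, 0, R2, (0, 2))
(4, 0, R8, (0, 2))
(5, 3, R6, (0, 2))

bar 0: v0=F3 v1=F4 v2=A4 downbeat M3
bar 1: v0=G3 v1=D4 v2=B4 downbeat M3
bar 2: v0=A3 v1=F4 v2=A4 downbeat P8
bar 3: v0=F3 v1=A3 v2=E4 downbeat M7
bar 4: v0=G3 v1=E4 v2=G4 downbeat P8
bar 5: v0=F3 v1=F4 v2=A4 downbeat M3
  -> R5 @ bar 0 tick 0 v(0, 2): opens on M3
  -> R2 @ bar 3 tick 0 v(1, 2): F4/A4 M3 -> A3/E4 P5 similar
  -> R4 @ bar 3 tick 0 v(0, 2): F3/E4 M7 untreated
  -> R2 @ bar 4 tick 0 v(0, 2): F3/E4 M7 -> G3/G4 P8 similar
  -> R8 @ bar 4 tick 0 v(0, 2): penult P8 not 3rd/6th
  -> R6 @ bar 5 tick 3 v(0, 2): closes on M3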